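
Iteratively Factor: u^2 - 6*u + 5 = (u - 5)*(u - 1)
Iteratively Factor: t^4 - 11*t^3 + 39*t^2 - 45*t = (t - 3)*(t^3 - 8*t^2 + 15*t) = (t - 5)*(t - 3)*(t^2 - 3*t) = t*(t - 5)*(t - 3)*(t - 3)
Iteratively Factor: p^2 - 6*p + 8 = (p - 2)*(p - 4)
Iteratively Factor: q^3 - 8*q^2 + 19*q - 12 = (q - 1)*(q^2 - 7*q + 12) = (q - 3)*(q - 1)*(q - 4)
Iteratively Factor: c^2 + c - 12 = (c + 4)*(c - 3)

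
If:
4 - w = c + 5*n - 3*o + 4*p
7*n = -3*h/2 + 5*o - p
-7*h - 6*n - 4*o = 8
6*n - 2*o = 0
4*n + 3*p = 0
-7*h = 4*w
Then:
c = 380/277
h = -224/277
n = -36/277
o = -108/277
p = 48/277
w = 392/277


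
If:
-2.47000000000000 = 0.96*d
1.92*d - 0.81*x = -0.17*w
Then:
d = -2.57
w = 4.76470588235294*x + 29.0588235294118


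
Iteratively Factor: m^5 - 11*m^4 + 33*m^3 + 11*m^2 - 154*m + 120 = (m + 2)*(m^4 - 13*m^3 + 59*m^2 - 107*m + 60) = (m - 3)*(m + 2)*(m^3 - 10*m^2 + 29*m - 20) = (m - 4)*(m - 3)*(m + 2)*(m^2 - 6*m + 5) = (m - 5)*(m - 4)*(m - 3)*(m + 2)*(m - 1)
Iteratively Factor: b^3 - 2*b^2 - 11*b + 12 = (b - 1)*(b^2 - b - 12) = (b - 4)*(b - 1)*(b + 3)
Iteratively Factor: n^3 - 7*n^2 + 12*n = (n)*(n^2 - 7*n + 12) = n*(n - 4)*(n - 3)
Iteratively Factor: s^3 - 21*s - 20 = (s - 5)*(s^2 + 5*s + 4) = (s - 5)*(s + 4)*(s + 1)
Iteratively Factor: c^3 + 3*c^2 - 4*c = (c - 1)*(c^2 + 4*c) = c*(c - 1)*(c + 4)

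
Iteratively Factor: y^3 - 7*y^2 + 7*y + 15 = (y + 1)*(y^2 - 8*y + 15) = (y - 3)*(y + 1)*(y - 5)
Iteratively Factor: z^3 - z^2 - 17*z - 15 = (z + 1)*(z^2 - 2*z - 15) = (z + 1)*(z + 3)*(z - 5)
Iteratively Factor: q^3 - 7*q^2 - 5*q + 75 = (q + 3)*(q^2 - 10*q + 25) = (q - 5)*(q + 3)*(q - 5)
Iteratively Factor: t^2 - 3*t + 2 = (t - 1)*(t - 2)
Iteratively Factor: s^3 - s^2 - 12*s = (s)*(s^2 - s - 12) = s*(s + 3)*(s - 4)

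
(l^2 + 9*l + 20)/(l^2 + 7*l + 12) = (l + 5)/(l + 3)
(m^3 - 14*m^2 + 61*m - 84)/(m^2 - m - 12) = (m^2 - 10*m + 21)/(m + 3)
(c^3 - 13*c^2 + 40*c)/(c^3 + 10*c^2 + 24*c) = (c^2 - 13*c + 40)/(c^2 + 10*c + 24)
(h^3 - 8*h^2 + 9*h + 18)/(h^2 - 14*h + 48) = (h^2 - 2*h - 3)/(h - 8)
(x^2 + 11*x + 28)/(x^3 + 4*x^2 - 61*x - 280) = (x + 4)/(x^2 - 3*x - 40)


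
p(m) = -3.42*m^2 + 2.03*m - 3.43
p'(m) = 2.03 - 6.84*m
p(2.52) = -20.03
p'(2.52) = -15.21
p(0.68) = -3.63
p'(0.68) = -2.62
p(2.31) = -16.99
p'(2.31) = -13.77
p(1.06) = -5.12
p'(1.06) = -5.22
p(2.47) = -19.28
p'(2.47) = -14.86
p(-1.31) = -11.96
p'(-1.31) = 10.99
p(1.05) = -5.07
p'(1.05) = -5.15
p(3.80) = -45.10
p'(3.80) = -23.96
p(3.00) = -28.12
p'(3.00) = -18.49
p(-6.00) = -138.73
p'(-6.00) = 43.07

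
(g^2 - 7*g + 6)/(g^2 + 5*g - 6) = (g - 6)/(g + 6)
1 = 1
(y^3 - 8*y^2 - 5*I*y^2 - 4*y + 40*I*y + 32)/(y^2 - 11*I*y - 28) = (y^2 - y*(8 + I) + 8*I)/(y - 7*I)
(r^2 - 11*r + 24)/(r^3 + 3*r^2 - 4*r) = (r^2 - 11*r + 24)/(r*(r^2 + 3*r - 4))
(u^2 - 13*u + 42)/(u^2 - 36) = (u - 7)/(u + 6)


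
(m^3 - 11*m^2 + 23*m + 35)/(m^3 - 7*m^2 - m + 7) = (m - 5)/(m - 1)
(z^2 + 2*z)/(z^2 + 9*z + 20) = z*(z + 2)/(z^2 + 9*z + 20)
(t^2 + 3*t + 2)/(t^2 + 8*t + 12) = (t + 1)/(t + 6)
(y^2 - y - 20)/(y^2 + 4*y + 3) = (y^2 - y - 20)/(y^2 + 4*y + 3)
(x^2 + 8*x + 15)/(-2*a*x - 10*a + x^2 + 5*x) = (x + 3)/(-2*a + x)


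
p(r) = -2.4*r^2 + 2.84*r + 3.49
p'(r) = 2.84 - 4.8*r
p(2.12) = -1.28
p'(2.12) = -7.34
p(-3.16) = -29.45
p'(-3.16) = 18.01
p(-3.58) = -37.44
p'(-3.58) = 20.02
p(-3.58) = -37.44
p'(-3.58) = 20.02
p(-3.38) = -33.53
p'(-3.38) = 19.06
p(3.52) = -16.25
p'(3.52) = -14.06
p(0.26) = 4.07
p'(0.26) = 1.59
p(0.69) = 4.31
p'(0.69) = -0.47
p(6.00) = -65.87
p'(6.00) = -25.96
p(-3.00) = -26.63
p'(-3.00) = 17.24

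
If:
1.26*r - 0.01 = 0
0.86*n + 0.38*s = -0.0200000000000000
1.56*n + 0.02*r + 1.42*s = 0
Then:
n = -0.05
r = 0.01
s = 0.05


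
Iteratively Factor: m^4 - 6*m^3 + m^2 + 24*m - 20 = (m - 1)*(m^3 - 5*m^2 - 4*m + 20) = (m - 5)*(m - 1)*(m^2 - 4) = (m - 5)*(m - 1)*(m + 2)*(m - 2)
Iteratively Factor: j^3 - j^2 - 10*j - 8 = (j - 4)*(j^2 + 3*j + 2) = (j - 4)*(j + 1)*(j + 2)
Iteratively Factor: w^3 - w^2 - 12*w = (w + 3)*(w^2 - 4*w) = w*(w + 3)*(w - 4)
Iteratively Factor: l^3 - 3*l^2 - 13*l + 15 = (l - 5)*(l^2 + 2*l - 3) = (l - 5)*(l - 1)*(l + 3)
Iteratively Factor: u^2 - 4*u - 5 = (u - 5)*(u + 1)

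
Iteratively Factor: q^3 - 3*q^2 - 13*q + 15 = (q - 1)*(q^2 - 2*q - 15) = (q - 5)*(q - 1)*(q + 3)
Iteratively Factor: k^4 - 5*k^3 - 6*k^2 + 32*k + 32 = (k - 4)*(k^3 - k^2 - 10*k - 8) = (k - 4)*(k + 1)*(k^2 - 2*k - 8) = (k - 4)^2*(k + 1)*(k + 2)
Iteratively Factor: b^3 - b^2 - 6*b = (b - 3)*(b^2 + 2*b) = b*(b - 3)*(b + 2)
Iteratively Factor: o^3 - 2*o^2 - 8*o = (o + 2)*(o^2 - 4*o) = (o - 4)*(o + 2)*(o)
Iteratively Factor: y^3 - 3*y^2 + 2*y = (y)*(y^2 - 3*y + 2) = y*(y - 2)*(y - 1)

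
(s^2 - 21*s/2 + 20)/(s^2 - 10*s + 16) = (s - 5/2)/(s - 2)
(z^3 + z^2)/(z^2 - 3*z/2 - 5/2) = 2*z^2/(2*z - 5)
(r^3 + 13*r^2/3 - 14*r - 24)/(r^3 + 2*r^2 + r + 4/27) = 9*(r^2 + 3*r - 18)/(9*r^2 + 6*r + 1)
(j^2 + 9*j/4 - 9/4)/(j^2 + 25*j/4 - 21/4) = (j + 3)/(j + 7)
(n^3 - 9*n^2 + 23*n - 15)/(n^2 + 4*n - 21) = (n^2 - 6*n + 5)/(n + 7)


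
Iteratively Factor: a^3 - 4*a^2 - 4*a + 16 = (a - 4)*(a^2 - 4) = (a - 4)*(a - 2)*(a + 2)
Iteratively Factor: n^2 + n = (n)*(n + 1)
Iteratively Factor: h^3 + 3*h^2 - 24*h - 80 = (h - 5)*(h^2 + 8*h + 16) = (h - 5)*(h + 4)*(h + 4)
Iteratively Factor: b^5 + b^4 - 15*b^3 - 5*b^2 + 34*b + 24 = (b - 2)*(b^4 + 3*b^3 - 9*b^2 - 23*b - 12) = (b - 2)*(b + 1)*(b^3 + 2*b^2 - 11*b - 12) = (b - 2)*(b + 1)*(b + 4)*(b^2 - 2*b - 3) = (b - 2)*(b + 1)^2*(b + 4)*(b - 3)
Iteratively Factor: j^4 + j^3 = (j)*(j^3 + j^2) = j^2*(j^2 + j) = j^2*(j + 1)*(j)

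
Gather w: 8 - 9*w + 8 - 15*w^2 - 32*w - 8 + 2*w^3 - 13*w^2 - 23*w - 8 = 2*w^3 - 28*w^2 - 64*w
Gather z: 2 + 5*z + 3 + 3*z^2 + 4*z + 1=3*z^2 + 9*z + 6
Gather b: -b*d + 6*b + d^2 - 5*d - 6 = b*(6 - d) + d^2 - 5*d - 6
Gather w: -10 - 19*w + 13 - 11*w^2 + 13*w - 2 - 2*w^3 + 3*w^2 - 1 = -2*w^3 - 8*w^2 - 6*w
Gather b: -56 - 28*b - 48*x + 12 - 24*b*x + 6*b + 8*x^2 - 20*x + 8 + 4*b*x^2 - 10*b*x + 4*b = b*(4*x^2 - 34*x - 18) + 8*x^2 - 68*x - 36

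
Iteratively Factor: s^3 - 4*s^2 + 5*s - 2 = (s - 1)*(s^2 - 3*s + 2) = (s - 1)^2*(s - 2)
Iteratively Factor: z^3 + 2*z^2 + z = (z)*(z^2 + 2*z + 1) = z*(z + 1)*(z + 1)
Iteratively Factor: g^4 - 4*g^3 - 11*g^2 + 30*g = (g)*(g^3 - 4*g^2 - 11*g + 30) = g*(g + 3)*(g^2 - 7*g + 10) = g*(g - 5)*(g + 3)*(g - 2)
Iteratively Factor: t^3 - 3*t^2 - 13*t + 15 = (t + 3)*(t^2 - 6*t + 5) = (t - 5)*(t + 3)*(t - 1)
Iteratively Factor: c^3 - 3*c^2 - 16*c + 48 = (c - 4)*(c^2 + c - 12) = (c - 4)*(c + 4)*(c - 3)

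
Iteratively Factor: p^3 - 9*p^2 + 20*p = (p - 5)*(p^2 - 4*p) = (p - 5)*(p - 4)*(p)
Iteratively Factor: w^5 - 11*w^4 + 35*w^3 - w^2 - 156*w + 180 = (w - 2)*(w^4 - 9*w^3 + 17*w^2 + 33*w - 90) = (w - 5)*(w - 2)*(w^3 - 4*w^2 - 3*w + 18) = (w - 5)*(w - 3)*(w - 2)*(w^2 - w - 6) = (w - 5)*(w - 3)*(w - 2)*(w + 2)*(w - 3)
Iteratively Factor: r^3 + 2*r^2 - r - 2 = (r - 1)*(r^2 + 3*r + 2) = (r - 1)*(r + 1)*(r + 2)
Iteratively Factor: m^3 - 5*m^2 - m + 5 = (m - 5)*(m^2 - 1) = (m - 5)*(m + 1)*(m - 1)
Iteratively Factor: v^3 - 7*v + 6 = (v - 2)*(v^2 + 2*v - 3) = (v - 2)*(v + 3)*(v - 1)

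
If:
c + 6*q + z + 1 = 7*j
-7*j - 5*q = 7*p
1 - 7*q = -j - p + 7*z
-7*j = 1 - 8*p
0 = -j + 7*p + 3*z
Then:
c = -11569/3865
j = -527/3865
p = 22/3865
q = 707/3865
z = -227/3865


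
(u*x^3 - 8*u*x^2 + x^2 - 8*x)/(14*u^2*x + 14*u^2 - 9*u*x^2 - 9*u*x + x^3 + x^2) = x*(u*x^2 - 8*u*x + x - 8)/(14*u^2*x + 14*u^2 - 9*u*x^2 - 9*u*x + x^3 + x^2)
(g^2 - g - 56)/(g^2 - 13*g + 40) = (g + 7)/(g - 5)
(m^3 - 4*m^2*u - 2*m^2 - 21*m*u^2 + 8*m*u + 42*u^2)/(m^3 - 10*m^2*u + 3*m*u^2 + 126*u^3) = (2 - m)/(-m + 6*u)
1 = 1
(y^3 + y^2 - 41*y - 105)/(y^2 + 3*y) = y - 2 - 35/y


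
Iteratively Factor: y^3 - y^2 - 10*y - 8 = (y - 4)*(y^2 + 3*y + 2) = (y - 4)*(y + 1)*(y + 2)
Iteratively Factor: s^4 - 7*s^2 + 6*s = (s - 2)*(s^3 + 2*s^2 - 3*s) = (s - 2)*(s - 1)*(s^2 + 3*s) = (s - 2)*(s - 1)*(s + 3)*(s)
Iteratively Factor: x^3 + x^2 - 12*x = (x + 4)*(x^2 - 3*x) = (x - 3)*(x + 4)*(x)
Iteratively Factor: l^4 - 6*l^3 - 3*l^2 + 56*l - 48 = (l - 4)*(l^3 - 2*l^2 - 11*l + 12) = (l - 4)^2*(l^2 + 2*l - 3) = (l - 4)^2*(l - 1)*(l + 3)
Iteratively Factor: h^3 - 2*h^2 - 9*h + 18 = (h - 3)*(h^2 + h - 6) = (h - 3)*(h + 3)*(h - 2)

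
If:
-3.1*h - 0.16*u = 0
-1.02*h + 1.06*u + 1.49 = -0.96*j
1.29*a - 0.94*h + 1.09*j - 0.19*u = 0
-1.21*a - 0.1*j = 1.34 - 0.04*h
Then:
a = -1.20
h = 0.12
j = 1.12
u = -2.30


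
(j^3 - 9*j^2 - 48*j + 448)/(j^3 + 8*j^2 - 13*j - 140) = (j^2 - 16*j + 64)/(j^2 + j - 20)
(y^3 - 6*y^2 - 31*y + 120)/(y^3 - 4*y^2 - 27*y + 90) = (y - 8)/(y - 6)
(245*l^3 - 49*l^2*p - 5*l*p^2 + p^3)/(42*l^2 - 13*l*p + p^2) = (-35*l^2 + 2*l*p + p^2)/(-6*l + p)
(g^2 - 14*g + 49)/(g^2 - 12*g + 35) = (g - 7)/(g - 5)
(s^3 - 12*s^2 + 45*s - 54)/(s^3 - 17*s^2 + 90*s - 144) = (s - 3)/(s - 8)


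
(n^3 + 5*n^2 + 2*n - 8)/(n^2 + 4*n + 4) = (n^2 + 3*n - 4)/(n + 2)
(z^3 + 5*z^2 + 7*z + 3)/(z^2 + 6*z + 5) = (z^2 + 4*z + 3)/(z + 5)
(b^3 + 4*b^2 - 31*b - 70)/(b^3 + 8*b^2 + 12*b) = (b^2 + 2*b - 35)/(b*(b + 6))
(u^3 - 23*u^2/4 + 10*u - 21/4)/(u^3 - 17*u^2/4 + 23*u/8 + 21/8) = 2*(u - 1)/(2*u + 1)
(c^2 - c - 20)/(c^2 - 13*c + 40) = (c + 4)/(c - 8)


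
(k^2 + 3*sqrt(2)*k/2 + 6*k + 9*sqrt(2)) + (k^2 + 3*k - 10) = 2*k^2 + 3*sqrt(2)*k/2 + 9*k - 10 + 9*sqrt(2)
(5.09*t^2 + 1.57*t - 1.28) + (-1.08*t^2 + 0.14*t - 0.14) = 4.01*t^2 + 1.71*t - 1.42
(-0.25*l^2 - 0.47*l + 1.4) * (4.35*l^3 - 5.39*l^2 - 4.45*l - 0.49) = -1.0875*l^5 - 0.697*l^4 + 9.7358*l^3 - 5.332*l^2 - 5.9997*l - 0.686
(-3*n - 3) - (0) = -3*n - 3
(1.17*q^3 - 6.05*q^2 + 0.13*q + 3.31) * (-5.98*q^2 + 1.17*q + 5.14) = -6.9966*q^5 + 37.5479*q^4 - 1.8421*q^3 - 50.7387*q^2 + 4.5409*q + 17.0134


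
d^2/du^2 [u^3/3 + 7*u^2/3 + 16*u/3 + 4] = 2*u + 14/3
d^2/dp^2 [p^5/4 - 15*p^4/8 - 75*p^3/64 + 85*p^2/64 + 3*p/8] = 5*p^3 - 45*p^2/2 - 225*p/32 + 85/32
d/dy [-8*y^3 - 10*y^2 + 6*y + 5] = -24*y^2 - 20*y + 6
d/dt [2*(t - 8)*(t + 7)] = 4*t - 2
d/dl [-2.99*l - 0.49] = -2.99000000000000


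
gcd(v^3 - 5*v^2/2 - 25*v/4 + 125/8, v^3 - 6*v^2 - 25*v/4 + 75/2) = v^2 - 25/4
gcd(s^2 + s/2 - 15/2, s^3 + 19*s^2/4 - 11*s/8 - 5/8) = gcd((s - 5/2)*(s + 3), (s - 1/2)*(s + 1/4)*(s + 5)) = 1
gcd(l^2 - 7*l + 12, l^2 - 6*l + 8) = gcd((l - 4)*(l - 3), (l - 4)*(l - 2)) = l - 4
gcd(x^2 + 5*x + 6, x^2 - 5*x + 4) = 1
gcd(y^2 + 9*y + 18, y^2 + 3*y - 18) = y + 6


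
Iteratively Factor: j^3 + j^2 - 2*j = (j + 2)*(j^2 - j) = j*(j + 2)*(j - 1)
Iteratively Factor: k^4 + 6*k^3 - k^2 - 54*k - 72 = (k + 2)*(k^3 + 4*k^2 - 9*k - 36) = (k + 2)*(k + 4)*(k^2 - 9) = (k + 2)*(k + 3)*(k + 4)*(k - 3)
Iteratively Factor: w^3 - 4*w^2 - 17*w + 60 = (w - 3)*(w^2 - w - 20) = (w - 5)*(w - 3)*(w + 4)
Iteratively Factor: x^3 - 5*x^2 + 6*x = (x - 2)*(x^2 - 3*x) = (x - 3)*(x - 2)*(x)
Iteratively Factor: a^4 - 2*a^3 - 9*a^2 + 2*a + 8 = (a + 1)*(a^3 - 3*a^2 - 6*a + 8) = (a + 1)*(a + 2)*(a^2 - 5*a + 4) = (a - 1)*(a + 1)*(a + 2)*(a - 4)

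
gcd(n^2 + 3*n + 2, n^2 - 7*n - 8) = n + 1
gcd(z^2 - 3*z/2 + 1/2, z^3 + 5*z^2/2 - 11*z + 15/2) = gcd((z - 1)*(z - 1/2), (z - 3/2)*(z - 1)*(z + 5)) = z - 1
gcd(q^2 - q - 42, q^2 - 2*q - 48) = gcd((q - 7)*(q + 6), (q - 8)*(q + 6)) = q + 6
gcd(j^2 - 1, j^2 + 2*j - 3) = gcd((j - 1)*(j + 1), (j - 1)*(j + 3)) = j - 1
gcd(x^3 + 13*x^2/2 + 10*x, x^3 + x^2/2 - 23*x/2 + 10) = x + 4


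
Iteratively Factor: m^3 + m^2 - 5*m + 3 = (m - 1)*(m^2 + 2*m - 3) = (m - 1)^2*(m + 3)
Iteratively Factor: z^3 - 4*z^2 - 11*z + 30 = (z + 3)*(z^2 - 7*z + 10) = (z - 5)*(z + 3)*(z - 2)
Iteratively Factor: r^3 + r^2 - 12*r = (r)*(r^2 + r - 12) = r*(r + 4)*(r - 3)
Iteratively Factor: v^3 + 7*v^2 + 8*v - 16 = (v + 4)*(v^2 + 3*v - 4) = (v + 4)^2*(v - 1)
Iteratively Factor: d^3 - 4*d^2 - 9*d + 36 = (d - 3)*(d^2 - d - 12) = (d - 4)*(d - 3)*(d + 3)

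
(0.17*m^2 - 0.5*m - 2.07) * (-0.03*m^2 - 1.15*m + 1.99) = -0.0051*m^4 - 0.1805*m^3 + 0.9754*m^2 + 1.3855*m - 4.1193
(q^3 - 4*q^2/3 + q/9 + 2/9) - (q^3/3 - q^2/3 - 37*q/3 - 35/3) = 2*q^3/3 - q^2 + 112*q/9 + 107/9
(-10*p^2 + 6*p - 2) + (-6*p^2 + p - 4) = -16*p^2 + 7*p - 6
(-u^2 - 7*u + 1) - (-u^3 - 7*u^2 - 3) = u^3 + 6*u^2 - 7*u + 4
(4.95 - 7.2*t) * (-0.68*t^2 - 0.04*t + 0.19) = 4.896*t^3 - 3.078*t^2 - 1.566*t + 0.9405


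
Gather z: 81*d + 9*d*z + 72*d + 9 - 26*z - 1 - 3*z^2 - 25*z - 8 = 153*d - 3*z^2 + z*(9*d - 51)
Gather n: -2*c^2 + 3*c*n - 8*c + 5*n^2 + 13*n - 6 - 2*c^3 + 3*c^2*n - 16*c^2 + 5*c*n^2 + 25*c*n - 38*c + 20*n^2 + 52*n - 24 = -2*c^3 - 18*c^2 - 46*c + n^2*(5*c + 25) + n*(3*c^2 + 28*c + 65) - 30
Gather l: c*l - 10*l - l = l*(c - 11)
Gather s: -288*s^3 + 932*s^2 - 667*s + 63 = -288*s^3 + 932*s^2 - 667*s + 63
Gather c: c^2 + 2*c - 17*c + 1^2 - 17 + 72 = c^2 - 15*c + 56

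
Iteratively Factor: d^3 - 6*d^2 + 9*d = (d - 3)*(d^2 - 3*d) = d*(d - 3)*(d - 3)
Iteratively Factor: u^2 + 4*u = (u + 4)*(u)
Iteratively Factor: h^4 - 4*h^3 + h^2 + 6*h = (h - 2)*(h^3 - 2*h^2 - 3*h) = (h - 3)*(h - 2)*(h^2 + h) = (h - 3)*(h - 2)*(h + 1)*(h)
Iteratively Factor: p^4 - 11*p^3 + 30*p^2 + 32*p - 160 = (p + 2)*(p^3 - 13*p^2 + 56*p - 80) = (p - 4)*(p + 2)*(p^2 - 9*p + 20) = (p - 4)^2*(p + 2)*(p - 5)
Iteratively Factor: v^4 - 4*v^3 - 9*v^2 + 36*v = (v - 4)*(v^3 - 9*v) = (v - 4)*(v + 3)*(v^2 - 3*v) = (v - 4)*(v - 3)*(v + 3)*(v)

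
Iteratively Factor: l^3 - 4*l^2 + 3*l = (l)*(l^2 - 4*l + 3) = l*(l - 3)*(l - 1)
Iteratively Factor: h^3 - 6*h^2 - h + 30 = (h - 3)*(h^2 - 3*h - 10) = (h - 5)*(h - 3)*(h + 2)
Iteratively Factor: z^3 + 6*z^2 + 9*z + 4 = (z + 1)*(z^2 + 5*z + 4) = (z + 1)*(z + 4)*(z + 1)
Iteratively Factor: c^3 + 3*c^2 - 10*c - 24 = (c + 4)*(c^2 - c - 6) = (c + 2)*(c + 4)*(c - 3)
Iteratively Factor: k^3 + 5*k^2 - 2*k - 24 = (k + 3)*(k^2 + 2*k - 8) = (k - 2)*(k + 3)*(k + 4)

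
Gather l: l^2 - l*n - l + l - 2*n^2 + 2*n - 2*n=l^2 - l*n - 2*n^2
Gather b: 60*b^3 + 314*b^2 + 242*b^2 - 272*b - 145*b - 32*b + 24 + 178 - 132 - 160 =60*b^3 + 556*b^2 - 449*b - 90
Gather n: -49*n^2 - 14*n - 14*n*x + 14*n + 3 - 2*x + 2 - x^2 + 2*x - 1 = -49*n^2 - 14*n*x - x^2 + 4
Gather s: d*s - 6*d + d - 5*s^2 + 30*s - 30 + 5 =-5*d - 5*s^2 + s*(d + 30) - 25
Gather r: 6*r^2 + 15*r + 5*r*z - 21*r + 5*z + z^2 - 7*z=6*r^2 + r*(5*z - 6) + z^2 - 2*z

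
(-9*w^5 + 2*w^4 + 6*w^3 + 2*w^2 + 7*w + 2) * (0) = 0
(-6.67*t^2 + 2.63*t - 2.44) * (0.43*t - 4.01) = -2.8681*t^3 + 27.8776*t^2 - 11.5955*t + 9.7844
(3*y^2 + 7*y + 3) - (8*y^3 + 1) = -8*y^3 + 3*y^2 + 7*y + 2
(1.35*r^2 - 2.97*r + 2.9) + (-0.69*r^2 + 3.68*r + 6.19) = 0.66*r^2 + 0.71*r + 9.09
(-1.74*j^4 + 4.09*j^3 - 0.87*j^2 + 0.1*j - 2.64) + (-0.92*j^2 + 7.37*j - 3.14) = -1.74*j^4 + 4.09*j^3 - 1.79*j^2 + 7.47*j - 5.78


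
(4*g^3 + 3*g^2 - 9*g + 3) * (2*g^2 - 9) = 8*g^5 + 6*g^4 - 54*g^3 - 21*g^2 + 81*g - 27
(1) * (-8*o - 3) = -8*o - 3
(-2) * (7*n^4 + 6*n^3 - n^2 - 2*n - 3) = -14*n^4 - 12*n^3 + 2*n^2 + 4*n + 6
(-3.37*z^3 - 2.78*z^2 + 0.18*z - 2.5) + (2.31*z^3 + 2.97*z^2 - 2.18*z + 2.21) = -1.06*z^3 + 0.19*z^2 - 2.0*z - 0.29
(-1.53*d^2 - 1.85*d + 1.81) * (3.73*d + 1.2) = -5.7069*d^3 - 8.7365*d^2 + 4.5313*d + 2.172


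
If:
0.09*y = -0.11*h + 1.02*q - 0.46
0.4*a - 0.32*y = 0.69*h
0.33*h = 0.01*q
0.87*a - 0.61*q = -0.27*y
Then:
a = 0.25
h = 0.01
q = 0.48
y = 0.28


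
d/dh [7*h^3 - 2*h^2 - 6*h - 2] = 21*h^2 - 4*h - 6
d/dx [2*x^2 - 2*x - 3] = 4*x - 2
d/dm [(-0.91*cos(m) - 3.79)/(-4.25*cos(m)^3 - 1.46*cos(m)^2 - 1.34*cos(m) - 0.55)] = (7.735*cos(m)^3 + 49.6511*cos(m)^2 + 11.0668*cos(m) + 4.5781)*sin(m)/(18.0625*cos(m)^6 + 12.41*cos(m)^5 + 13.5216*cos(m)^4 + 8.5878*cos(m)^3 + 3.4016*cos(m)^2 + 1.474*cos(m) + 0.3025)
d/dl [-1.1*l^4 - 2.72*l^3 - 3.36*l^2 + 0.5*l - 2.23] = -4.4*l^3 - 8.16*l^2 - 6.72*l + 0.5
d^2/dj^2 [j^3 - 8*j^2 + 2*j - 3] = 6*j - 16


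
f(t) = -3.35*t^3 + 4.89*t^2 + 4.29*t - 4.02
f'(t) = -10.05*t^2 + 9.78*t + 4.29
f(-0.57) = -4.26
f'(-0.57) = -4.55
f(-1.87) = 26.96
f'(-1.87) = -49.14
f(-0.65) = -3.82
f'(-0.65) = -6.31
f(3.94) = -116.10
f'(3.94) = -113.19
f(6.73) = -774.82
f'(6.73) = -385.08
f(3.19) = -49.32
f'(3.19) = -66.78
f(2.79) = -26.74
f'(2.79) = -46.65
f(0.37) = -1.93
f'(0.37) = 6.53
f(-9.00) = 2795.61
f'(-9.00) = -897.78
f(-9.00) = 2795.61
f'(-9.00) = -897.78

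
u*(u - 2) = u^2 - 2*u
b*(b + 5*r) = b^2 + 5*b*r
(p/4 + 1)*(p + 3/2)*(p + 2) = p^3/4 + 15*p^2/8 + 17*p/4 + 3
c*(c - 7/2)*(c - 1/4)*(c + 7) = c^4 + 13*c^3/4 - 203*c^2/8 + 49*c/8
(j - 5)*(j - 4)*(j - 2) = j^3 - 11*j^2 + 38*j - 40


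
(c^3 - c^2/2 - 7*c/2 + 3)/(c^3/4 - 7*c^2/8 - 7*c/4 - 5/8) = 4*(-2*c^3 + c^2 + 7*c - 6)/(-2*c^3 + 7*c^2 + 14*c + 5)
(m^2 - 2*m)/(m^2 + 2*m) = (m - 2)/(m + 2)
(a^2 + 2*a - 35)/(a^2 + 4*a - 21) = (a - 5)/(a - 3)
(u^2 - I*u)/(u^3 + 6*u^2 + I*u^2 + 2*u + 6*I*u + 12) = u/(u^2 + 2*u*(3 + I) + 12*I)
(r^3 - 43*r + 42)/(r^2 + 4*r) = (r^3 - 43*r + 42)/(r*(r + 4))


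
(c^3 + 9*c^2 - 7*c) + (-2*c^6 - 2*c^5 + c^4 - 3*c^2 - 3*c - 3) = -2*c^6 - 2*c^5 + c^4 + c^3 + 6*c^2 - 10*c - 3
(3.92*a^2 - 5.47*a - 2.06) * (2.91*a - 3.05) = 11.4072*a^3 - 27.8737*a^2 + 10.6889*a + 6.283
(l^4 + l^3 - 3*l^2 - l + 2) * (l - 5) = l^5 - 4*l^4 - 8*l^3 + 14*l^2 + 7*l - 10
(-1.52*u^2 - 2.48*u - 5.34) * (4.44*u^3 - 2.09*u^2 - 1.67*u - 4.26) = -6.7488*u^5 - 7.8344*u^4 - 15.988*u^3 + 21.7774*u^2 + 19.4826*u + 22.7484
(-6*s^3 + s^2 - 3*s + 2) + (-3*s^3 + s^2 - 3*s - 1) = -9*s^3 + 2*s^2 - 6*s + 1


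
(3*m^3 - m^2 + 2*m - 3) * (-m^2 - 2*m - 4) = -3*m^5 - 5*m^4 - 12*m^3 + 3*m^2 - 2*m + 12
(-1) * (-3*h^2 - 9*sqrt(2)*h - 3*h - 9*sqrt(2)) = 3*h^2 + 3*h + 9*sqrt(2)*h + 9*sqrt(2)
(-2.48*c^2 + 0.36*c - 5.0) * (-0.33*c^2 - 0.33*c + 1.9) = 0.8184*c^4 + 0.6996*c^3 - 3.1808*c^2 + 2.334*c - 9.5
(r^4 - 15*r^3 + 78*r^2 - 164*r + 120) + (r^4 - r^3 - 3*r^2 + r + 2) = 2*r^4 - 16*r^3 + 75*r^2 - 163*r + 122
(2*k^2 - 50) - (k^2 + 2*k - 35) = k^2 - 2*k - 15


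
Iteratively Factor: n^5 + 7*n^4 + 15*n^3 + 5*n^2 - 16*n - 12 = (n + 2)*(n^4 + 5*n^3 + 5*n^2 - 5*n - 6) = (n - 1)*(n + 2)*(n^3 + 6*n^2 + 11*n + 6) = (n - 1)*(n + 2)^2*(n^2 + 4*n + 3) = (n - 1)*(n + 1)*(n + 2)^2*(n + 3)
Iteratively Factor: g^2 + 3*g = (g + 3)*(g)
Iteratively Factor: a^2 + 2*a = (a)*(a + 2)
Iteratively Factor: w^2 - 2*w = (w)*(w - 2)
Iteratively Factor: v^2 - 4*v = (v - 4)*(v)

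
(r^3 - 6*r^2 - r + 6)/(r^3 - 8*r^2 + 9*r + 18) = (r - 1)/(r - 3)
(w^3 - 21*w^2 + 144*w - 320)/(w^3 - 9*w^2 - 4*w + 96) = (w^2 - 13*w + 40)/(w^2 - w - 12)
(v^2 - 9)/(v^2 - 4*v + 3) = (v + 3)/(v - 1)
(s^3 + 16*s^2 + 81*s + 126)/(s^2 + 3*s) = s + 13 + 42/s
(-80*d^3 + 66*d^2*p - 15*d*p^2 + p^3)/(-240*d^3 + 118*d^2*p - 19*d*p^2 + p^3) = (-2*d + p)/(-6*d + p)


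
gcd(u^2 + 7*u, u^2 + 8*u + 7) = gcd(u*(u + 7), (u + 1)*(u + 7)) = u + 7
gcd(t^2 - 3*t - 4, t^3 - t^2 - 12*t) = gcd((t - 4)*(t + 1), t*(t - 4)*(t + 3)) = t - 4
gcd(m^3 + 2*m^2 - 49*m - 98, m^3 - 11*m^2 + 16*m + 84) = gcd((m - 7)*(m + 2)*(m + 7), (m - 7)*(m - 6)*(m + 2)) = m^2 - 5*m - 14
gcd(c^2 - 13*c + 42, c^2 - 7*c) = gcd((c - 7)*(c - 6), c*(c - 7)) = c - 7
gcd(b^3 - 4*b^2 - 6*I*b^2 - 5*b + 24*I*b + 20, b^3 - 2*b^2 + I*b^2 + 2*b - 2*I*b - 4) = b - I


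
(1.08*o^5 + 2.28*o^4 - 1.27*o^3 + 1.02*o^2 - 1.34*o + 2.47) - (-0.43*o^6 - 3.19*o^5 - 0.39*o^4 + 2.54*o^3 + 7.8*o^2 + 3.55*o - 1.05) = 0.43*o^6 + 4.27*o^5 + 2.67*o^4 - 3.81*o^3 - 6.78*o^2 - 4.89*o + 3.52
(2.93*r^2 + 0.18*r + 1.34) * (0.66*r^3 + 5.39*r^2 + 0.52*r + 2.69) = 1.9338*r^5 + 15.9115*r^4 + 3.3782*r^3 + 15.1979*r^2 + 1.181*r + 3.6046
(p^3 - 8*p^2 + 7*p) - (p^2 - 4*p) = p^3 - 9*p^2 + 11*p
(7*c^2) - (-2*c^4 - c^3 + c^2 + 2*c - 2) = 2*c^4 + c^3 + 6*c^2 - 2*c + 2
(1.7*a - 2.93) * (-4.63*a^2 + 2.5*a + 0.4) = -7.871*a^3 + 17.8159*a^2 - 6.645*a - 1.172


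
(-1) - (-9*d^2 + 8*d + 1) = 9*d^2 - 8*d - 2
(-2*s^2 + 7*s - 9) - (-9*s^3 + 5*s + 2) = 9*s^3 - 2*s^2 + 2*s - 11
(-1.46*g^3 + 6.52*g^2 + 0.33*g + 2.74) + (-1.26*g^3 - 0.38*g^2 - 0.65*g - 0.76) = -2.72*g^3 + 6.14*g^2 - 0.32*g + 1.98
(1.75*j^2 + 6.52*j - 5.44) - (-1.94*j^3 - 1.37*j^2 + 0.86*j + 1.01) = 1.94*j^3 + 3.12*j^2 + 5.66*j - 6.45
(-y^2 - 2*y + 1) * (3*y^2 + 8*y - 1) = -3*y^4 - 14*y^3 - 12*y^2 + 10*y - 1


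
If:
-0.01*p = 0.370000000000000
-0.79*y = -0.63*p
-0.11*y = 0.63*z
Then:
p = -37.00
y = -29.51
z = 5.15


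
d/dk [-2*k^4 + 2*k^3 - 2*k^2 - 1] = 2*k*(-4*k^2 + 3*k - 2)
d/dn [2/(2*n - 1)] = -4/(2*n - 1)^2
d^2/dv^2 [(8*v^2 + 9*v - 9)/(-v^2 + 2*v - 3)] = 2*(-25*v^3 + 99*v^2 + 27*v - 117)/(v^6 - 6*v^5 + 21*v^4 - 44*v^3 + 63*v^2 - 54*v + 27)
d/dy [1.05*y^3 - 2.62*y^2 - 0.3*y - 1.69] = 3.15*y^2 - 5.24*y - 0.3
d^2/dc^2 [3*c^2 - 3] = 6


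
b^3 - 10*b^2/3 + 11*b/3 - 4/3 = (b - 4/3)*(b - 1)^2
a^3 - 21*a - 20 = (a - 5)*(a + 1)*(a + 4)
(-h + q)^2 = h^2 - 2*h*q + q^2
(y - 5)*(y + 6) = y^2 + y - 30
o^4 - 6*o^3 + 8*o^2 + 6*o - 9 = (o - 3)^2*(o - 1)*(o + 1)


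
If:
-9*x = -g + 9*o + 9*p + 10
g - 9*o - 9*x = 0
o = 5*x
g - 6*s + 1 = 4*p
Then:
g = 54*x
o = 5*x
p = -10/9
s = 9*x + 49/54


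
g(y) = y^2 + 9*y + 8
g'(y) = 2*y + 9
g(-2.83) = -9.46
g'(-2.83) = 3.34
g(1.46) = 23.27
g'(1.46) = 11.92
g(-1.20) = -1.36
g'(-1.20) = 6.60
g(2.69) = 39.45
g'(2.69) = 14.38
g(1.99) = 29.87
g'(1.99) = 12.98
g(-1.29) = -1.95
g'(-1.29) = 6.42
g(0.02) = 8.18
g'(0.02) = 9.04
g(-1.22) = -1.49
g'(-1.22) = 6.56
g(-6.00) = -10.00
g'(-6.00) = -3.00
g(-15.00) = 98.00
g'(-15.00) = -21.00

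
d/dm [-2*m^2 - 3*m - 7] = -4*m - 3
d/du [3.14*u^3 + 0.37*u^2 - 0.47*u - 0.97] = 9.42*u^2 + 0.74*u - 0.47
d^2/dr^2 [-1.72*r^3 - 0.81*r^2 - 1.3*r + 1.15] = -10.32*r - 1.62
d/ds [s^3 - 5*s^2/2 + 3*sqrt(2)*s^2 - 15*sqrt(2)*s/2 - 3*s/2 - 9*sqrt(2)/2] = 3*s^2 - 5*s + 6*sqrt(2)*s - 15*sqrt(2)/2 - 3/2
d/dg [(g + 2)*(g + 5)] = 2*g + 7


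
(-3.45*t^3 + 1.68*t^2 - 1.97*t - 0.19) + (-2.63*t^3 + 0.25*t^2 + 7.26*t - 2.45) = -6.08*t^3 + 1.93*t^2 + 5.29*t - 2.64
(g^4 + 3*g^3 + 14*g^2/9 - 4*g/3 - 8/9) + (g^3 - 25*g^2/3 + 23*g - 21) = g^4 + 4*g^3 - 61*g^2/9 + 65*g/3 - 197/9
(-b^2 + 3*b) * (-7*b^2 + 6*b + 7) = 7*b^4 - 27*b^3 + 11*b^2 + 21*b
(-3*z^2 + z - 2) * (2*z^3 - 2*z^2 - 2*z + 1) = -6*z^5 + 8*z^4 - z^2 + 5*z - 2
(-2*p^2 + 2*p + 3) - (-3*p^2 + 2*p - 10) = p^2 + 13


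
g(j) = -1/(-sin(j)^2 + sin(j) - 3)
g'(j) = -(2*sin(j)*cos(j) - cos(j))/(-sin(j)^2 + sin(j) - 3)^2 = (1 - 2*sin(j))*cos(j)/(sin(j)^2 - sin(j) + 3)^2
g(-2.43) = 0.25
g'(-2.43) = -0.10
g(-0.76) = 0.24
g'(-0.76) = 0.10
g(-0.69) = 0.25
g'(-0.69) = 0.11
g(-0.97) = 0.22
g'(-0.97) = 0.07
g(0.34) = 0.36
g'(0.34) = 0.04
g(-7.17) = 0.23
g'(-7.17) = 0.08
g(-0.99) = 0.22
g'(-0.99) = 0.07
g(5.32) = 0.22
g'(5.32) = 0.07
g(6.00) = 0.30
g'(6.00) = 0.13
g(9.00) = 0.36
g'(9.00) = -0.02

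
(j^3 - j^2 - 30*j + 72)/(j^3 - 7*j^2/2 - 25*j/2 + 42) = 2*(j + 6)/(2*j + 7)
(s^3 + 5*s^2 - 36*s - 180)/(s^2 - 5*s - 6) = (s^2 + 11*s + 30)/(s + 1)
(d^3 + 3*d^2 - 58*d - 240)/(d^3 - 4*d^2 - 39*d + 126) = (d^2 - 3*d - 40)/(d^2 - 10*d + 21)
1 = 1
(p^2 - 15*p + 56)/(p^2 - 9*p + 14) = (p - 8)/(p - 2)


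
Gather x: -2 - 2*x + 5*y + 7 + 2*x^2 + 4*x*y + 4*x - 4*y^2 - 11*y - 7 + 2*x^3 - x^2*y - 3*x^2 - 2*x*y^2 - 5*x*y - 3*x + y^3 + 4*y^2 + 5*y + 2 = 2*x^3 + x^2*(-y - 1) + x*(-2*y^2 - y - 1) + y^3 - y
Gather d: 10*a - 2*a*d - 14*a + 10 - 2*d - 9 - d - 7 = -4*a + d*(-2*a - 3) - 6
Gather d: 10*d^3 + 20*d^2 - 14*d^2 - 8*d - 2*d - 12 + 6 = 10*d^3 + 6*d^2 - 10*d - 6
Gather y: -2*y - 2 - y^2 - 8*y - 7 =-y^2 - 10*y - 9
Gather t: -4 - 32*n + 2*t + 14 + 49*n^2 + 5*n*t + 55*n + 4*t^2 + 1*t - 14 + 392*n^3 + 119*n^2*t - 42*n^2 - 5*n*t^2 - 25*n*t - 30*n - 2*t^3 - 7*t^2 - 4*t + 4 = 392*n^3 + 7*n^2 - 7*n - 2*t^3 + t^2*(-5*n - 3) + t*(119*n^2 - 20*n - 1)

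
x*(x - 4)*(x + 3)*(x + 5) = x^4 + 4*x^3 - 17*x^2 - 60*x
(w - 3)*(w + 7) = w^2 + 4*w - 21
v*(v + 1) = v^2 + v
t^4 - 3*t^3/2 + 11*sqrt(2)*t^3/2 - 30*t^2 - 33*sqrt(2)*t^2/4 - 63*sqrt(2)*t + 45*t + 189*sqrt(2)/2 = (t - 3/2)*(t - 3*sqrt(2))*(t + 3*sqrt(2)/2)*(t + 7*sqrt(2))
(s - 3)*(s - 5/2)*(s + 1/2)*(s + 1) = s^4 - 4*s^3 - s^2/4 + 17*s/2 + 15/4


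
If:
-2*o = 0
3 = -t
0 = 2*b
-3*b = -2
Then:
No Solution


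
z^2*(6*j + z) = 6*j*z^2 + z^3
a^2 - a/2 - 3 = (a - 2)*(a + 3/2)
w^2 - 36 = (w - 6)*(w + 6)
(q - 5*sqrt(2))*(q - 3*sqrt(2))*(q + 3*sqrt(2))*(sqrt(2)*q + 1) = sqrt(2)*q^4 - 9*q^3 - 23*sqrt(2)*q^2 + 162*q + 90*sqrt(2)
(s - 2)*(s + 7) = s^2 + 5*s - 14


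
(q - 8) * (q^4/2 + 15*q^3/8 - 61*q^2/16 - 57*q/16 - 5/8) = q^5/2 - 17*q^4/8 - 301*q^3/16 + 431*q^2/16 + 223*q/8 + 5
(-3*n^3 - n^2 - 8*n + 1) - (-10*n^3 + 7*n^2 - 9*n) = 7*n^3 - 8*n^2 + n + 1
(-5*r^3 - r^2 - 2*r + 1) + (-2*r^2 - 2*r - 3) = -5*r^3 - 3*r^2 - 4*r - 2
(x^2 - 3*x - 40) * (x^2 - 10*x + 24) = x^4 - 13*x^3 + 14*x^2 + 328*x - 960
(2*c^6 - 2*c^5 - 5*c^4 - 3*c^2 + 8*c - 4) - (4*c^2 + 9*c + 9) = 2*c^6 - 2*c^5 - 5*c^4 - 7*c^2 - c - 13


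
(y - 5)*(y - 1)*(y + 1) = y^3 - 5*y^2 - y + 5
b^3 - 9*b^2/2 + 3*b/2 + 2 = (b - 4)*(b - 1)*(b + 1/2)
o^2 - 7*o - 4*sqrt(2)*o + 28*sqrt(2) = (o - 7)*(o - 4*sqrt(2))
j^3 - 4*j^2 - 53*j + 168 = (j - 8)*(j - 3)*(j + 7)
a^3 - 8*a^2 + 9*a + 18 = (a - 6)*(a - 3)*(a + 1)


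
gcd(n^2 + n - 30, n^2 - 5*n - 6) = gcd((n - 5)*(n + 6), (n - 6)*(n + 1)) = 1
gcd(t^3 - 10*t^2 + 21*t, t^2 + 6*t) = t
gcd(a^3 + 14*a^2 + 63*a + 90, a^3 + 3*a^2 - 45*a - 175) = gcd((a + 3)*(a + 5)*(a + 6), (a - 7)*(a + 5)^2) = a + 5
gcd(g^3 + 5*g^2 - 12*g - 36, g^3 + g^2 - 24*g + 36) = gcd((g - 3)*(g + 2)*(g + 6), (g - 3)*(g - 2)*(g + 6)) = g^2 + 3*g - 18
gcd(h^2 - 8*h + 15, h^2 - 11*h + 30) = h - 5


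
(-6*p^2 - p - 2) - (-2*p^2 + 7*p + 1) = -4*p^2 - 8*p - 3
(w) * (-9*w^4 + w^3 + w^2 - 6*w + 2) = -9*w^5 + w^4 + w^3 - 6*w^2 + 2*w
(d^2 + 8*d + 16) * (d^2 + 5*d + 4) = d^4 + 13*d^3 + 60*d^2 + 112*d + 64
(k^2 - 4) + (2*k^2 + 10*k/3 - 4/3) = 3*k^2 + 10*k/3 - 16/3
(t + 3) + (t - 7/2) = 2*t - 1/2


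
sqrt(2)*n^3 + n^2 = n^2*(sqrt(2)*n + 1)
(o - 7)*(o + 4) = o^2 - 3*o - 28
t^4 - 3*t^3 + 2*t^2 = t^2*(t - 2)*(t - 1)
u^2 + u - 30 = (u - 5)*(u + 6)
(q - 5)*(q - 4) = q^2 - 9*q + 20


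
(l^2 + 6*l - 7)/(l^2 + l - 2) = (l + 7)/(l + 2)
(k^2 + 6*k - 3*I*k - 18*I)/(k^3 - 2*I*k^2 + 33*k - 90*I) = (k + 6)/(k^2 + I*k + 30)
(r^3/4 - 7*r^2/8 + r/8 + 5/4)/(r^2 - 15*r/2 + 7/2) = (2*r^3 - 7*r^2 + r + 10)/(4*(2*r^2 - 15*r + 7))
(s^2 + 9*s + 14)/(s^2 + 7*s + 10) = (s + 7)/(s + 5)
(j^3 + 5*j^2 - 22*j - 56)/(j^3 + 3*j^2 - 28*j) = (j + 2)/j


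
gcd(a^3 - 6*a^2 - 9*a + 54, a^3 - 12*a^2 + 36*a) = a - 6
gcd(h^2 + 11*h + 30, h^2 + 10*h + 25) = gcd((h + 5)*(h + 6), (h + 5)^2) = h + 5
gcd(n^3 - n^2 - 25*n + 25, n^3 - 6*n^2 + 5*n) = n^2 - 6*n + 5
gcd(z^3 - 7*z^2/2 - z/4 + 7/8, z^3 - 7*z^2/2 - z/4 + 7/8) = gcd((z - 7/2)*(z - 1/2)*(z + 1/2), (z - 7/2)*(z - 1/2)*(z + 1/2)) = z^3 - 7*z^2/2 - z/4 + 7/8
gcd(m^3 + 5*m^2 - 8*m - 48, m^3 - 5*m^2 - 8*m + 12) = 1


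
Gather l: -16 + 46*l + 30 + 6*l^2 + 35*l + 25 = 6*l^2 + 81*l + 39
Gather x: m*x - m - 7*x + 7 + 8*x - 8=-m + x*(m + 1) - 1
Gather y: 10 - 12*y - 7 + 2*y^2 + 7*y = 2*y^2 - 5*y + 3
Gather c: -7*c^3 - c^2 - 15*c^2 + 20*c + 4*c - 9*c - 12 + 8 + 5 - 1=-7*c^3 - 16*c^2 + 15*c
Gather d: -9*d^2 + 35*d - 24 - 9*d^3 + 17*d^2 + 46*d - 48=-9*d^3 + 8*d^2 + 81*d - 72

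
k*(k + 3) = k^2 + 3*k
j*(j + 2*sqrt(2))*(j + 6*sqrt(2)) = j^3 + 8*sqrt(2)*j^2 + 24*j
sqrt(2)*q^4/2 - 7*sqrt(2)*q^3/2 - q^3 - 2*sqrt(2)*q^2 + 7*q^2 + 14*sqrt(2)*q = q*(q - 7)*(q - 2*sqrt(2))*(sqrt(2)*q/2 + 1)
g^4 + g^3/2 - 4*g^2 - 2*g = g*(g - 2)*(g + 1/2)*(g + 2)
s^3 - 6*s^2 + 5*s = s*(s - 5)*(s - 1)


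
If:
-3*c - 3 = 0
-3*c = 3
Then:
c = -1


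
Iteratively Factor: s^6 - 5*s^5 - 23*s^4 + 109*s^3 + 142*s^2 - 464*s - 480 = (s + 2)*(s^5 - 7*s^4 - 9*s^3 + 127*s^2 - 112*s - 240) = (s - 3)*(s + 2)*(s^4 - 4*s^3 - 21*s^2 + 64*s + 80) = (s - 4)*(s - 3)*(s + 2)*(s^3 - 21*s - 20) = (s - 4)*(s - 3)*(s + 1)*(s + 2)*(s^2 - s - 20) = (s - 5)*(s - 4)*(s - 3)*(s + 1)*(s + 2)*(s + 4)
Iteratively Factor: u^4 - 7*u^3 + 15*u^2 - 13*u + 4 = (u - 1)*(u^3 - 6*u^2 + 9*u - 4) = (u - 1)^2*(u^2 - 5*u + 4) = (u - 4)*(u - 1)^2*(u - 1)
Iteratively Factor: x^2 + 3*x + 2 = (x + 2)*(x + 1)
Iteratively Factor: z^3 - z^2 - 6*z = (z)*(z^2 - z - 6) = z*(z + 2)*(z - 3)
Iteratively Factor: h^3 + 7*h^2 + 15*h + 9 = (h + 3)*(h^2 + 4*h + 3) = (h + 1)*(h + 3)*(h + 3)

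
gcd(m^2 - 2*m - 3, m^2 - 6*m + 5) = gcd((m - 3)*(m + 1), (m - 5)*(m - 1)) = 1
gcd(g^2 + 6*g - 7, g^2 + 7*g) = g + 7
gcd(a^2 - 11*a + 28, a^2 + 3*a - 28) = a - 4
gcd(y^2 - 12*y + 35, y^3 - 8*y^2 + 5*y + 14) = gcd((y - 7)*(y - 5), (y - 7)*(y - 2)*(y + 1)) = y - 7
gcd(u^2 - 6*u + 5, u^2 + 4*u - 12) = 1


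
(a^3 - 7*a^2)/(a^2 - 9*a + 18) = a^2*(a - 7)/(a^2 - 9*a + 18)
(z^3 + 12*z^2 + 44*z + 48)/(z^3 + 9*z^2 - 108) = (z^2 + 6*z + 8)/(z^2 + 3*z - 18)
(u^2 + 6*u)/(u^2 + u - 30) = u/(u - 5)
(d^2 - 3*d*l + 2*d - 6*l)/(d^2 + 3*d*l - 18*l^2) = (d + 2)/(d + 6*l)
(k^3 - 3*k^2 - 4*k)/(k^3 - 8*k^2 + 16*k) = (k + 1)/(k - 4)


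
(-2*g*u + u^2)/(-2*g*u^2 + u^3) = 1/u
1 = 1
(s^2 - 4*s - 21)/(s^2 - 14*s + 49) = (s + 3)/(s - 7)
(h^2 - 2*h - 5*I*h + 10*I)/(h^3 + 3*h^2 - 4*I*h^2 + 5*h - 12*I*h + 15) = (h - 2)/(h^2 + h*(3 + I) + 3*I)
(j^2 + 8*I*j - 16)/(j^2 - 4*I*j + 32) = (j + 4*I)/(j - 8*I)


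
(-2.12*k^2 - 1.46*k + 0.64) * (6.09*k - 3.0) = -12.9108*k^3 - 2.5314*k^2 + 8.2776*k - 1.92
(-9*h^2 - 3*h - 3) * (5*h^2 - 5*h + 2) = -45*h^4 + 30*h^3 - 18*h^2 + 9*h - 6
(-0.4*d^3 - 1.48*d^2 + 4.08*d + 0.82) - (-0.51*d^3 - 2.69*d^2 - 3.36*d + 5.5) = 0.11*d^3 + 1.21*d^2 + 7.44*d - 4.68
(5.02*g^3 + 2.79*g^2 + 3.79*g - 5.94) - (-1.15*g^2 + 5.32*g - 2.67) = 5.02*g^3 + 3.94*g^2 - 1.53*g - 3.27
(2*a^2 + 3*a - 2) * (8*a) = 16*a^3 + 24*a^2 - 16*a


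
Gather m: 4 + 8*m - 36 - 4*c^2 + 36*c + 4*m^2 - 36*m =-4*c^2 + 36*c + 4*m^2 - 28*m - 32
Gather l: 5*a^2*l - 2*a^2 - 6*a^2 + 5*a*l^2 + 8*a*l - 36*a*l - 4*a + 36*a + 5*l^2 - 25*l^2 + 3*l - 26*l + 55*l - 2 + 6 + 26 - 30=-8*a^2 + 32*a + l^2*(5*a - 20) + l*(5*a^2 - 28*a + 32)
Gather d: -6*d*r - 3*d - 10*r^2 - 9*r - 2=d*(-6*r - 3) - 10*r^2 - 9*r - 2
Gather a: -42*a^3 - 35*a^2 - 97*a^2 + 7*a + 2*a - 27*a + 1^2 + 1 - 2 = -42*a^3 - 132*a^2 - 18*a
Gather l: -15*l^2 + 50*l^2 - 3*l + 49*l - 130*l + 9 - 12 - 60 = 35*l^2 - 84*l - 63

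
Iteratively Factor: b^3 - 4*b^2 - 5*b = (b)*(b^2 - 4*b - 5) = b*(b - 5)*(b + 1)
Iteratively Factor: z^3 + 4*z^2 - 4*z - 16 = (z - 2)*(z^2 + 6*z + 8) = (z - 2)*(z + 2)*(z + 4)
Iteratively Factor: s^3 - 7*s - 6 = (s - 3)*(s^2 + 3*s + 2) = (s - 3)*(s + 2)*(s + 1)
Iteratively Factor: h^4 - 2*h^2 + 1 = (h - 1)*(h^3 + h^2 - h - 1) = (h - 1)^2*(h^2 + 2*h + 1) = (h - 1)^2*(h + 1)*(h + 1)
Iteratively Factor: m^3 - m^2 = (m)*(m^2 - m) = m*(m - 1)*(m)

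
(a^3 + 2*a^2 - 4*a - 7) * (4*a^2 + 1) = 4*a^5 + 8*a^4 - 15*a^3 - 26*a^2 - 4*a - 7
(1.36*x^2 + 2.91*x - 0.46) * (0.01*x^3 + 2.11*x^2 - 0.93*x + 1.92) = 0.0136*x^5 + 2.8987*x^4 + 4.8707*x^3 - 1.0657*x^2 + 6.015*x - 0.8832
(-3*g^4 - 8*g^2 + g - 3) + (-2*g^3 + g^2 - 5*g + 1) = -3*g^4 - 2*g^3 - 7*g^2 - 4*g - 2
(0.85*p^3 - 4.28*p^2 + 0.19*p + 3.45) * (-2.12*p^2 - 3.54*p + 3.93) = -1.802*p^5 + 6.0646*p^4 + 18.0889*p^3 - 24.807*p^2 - 11.4663*p + 13.5585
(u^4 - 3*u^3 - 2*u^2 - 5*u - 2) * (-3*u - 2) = -3*u^5 + 7*u^4 + 12*u^3 + 19*u^2 + 16*u + 4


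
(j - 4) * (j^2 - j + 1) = j^3 - 5*j^2 + 5*j - 4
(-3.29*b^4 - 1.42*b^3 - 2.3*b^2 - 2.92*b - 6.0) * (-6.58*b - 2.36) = 21.6482*b^5 + 17.108*b^4 + 18.4852*b^3 + 24.6416*b^2 + 46.3712*b + 14.16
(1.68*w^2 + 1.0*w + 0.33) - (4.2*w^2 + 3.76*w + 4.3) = -2.52*w^2 - 2.76*w - 3.97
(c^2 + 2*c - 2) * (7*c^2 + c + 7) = 7*c^4 + 15*c^3 - 5*c^2 + 12*c - 14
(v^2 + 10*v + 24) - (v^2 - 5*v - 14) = 15*v + 38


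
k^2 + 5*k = k*(k + 5)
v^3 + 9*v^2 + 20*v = v*(v + 4)*(v + 5)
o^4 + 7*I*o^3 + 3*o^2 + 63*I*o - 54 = (o - 3*I)*(o + I)*(o + 3*I)*(o + 6*I)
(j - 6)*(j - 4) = j^2 - 10*j + 24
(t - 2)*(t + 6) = t^2 + 4*t - 12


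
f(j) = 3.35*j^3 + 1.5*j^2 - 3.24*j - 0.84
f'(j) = 10.05*j^2 + 3.0*j - 3.24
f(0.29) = -1.57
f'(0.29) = -1.52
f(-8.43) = -1873.84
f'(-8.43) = 685.67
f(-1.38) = -2.32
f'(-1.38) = 11.76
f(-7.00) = -1053.71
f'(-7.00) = 468.21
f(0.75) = -1.01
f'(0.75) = 4.66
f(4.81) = 391.08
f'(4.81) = 243.71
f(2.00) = 25.48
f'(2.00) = 42.96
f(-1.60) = -5.54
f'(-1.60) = 17.69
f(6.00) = 757.32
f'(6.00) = 376.56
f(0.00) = -0.84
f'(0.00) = -3.24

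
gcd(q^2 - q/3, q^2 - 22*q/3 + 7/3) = q - 1/3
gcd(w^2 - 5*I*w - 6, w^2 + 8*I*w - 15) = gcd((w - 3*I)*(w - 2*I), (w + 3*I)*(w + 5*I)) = 1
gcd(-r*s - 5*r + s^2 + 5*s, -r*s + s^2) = r - s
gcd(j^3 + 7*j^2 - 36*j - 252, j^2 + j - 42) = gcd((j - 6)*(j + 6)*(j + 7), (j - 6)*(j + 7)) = j^2 + j - 42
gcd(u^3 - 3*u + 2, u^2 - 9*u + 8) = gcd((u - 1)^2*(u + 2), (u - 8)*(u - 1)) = u - 1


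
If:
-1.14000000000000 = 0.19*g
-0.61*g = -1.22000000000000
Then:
No Solution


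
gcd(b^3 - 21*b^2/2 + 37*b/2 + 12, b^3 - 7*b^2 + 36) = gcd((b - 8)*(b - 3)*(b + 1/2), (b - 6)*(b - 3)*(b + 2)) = b - 3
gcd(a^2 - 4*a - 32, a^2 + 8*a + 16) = a + 4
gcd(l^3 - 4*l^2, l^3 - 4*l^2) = l^3 - 4*l^2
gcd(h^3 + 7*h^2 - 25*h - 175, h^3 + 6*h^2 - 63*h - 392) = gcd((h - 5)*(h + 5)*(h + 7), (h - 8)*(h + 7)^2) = h + 7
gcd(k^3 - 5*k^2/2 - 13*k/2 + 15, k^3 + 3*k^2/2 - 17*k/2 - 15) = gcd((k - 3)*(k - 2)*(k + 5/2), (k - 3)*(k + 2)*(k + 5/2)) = k^2 - k/2 - 15/2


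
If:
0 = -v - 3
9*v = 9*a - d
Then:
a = d/9 - 3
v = -3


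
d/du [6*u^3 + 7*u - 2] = 18*u^2 + 7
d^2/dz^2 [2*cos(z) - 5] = -2*cos(z)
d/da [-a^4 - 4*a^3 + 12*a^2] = 4*a*(-a^2 - 3*a + 6)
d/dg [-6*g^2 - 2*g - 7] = -12*g - 2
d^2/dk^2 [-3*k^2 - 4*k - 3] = -6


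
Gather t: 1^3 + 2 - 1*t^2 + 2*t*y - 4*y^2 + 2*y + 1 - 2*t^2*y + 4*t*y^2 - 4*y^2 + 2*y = t^2*(-2*y - 1) + t*(4*y^2 + 2*y) - 8*y^2 + 4*y + 4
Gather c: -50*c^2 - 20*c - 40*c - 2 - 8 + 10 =-50*c^2 - 60*c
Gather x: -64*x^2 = -64*x^2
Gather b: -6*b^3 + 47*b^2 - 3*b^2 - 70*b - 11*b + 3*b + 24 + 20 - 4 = -6*b^3 + 44*b^2 - 78*b + 40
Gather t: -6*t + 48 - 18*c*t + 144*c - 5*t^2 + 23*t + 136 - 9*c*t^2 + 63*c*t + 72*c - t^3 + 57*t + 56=216*c - t^3 + t^2*(-9*c - 5) + t*(45*c + 74) + 240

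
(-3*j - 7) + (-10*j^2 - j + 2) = -10*j^2 - 4*j - 5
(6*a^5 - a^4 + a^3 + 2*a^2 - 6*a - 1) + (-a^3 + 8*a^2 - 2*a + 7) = 6*a^5 - a^4 + 10*a^2 - 8*a + 6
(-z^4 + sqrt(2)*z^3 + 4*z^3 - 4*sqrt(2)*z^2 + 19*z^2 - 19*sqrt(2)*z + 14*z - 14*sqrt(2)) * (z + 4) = -z^5 + sqrt(2)*z^4 + 35*z^3 - 35*sqrt(2)*z^2 + 90*z^2 - 90*sqrt(2)*z + 56*z - 56*sqrt(2)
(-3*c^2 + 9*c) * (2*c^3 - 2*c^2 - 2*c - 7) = -6*c^5 + 24*c^4 - 12*c^3 + 3*c^2 - 63*c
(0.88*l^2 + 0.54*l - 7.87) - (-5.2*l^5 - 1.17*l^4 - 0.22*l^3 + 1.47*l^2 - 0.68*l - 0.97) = 5.2*l^5 + 1.17*l^4 + 0.22*l^3 - 0.59*l^2 + 1.22*l - 6.9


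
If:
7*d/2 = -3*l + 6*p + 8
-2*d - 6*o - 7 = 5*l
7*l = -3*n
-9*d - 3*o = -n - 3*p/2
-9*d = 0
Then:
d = 0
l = -18/11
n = 42/11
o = 13/66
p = -71/33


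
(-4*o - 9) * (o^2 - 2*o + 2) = -4*o^3 - o^2 + 10*o - 18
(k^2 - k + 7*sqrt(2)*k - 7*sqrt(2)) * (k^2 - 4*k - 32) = k^4 - 5*k^3 + 7*sqrt(2)*k^3 - 35*sqrt(2)*k^2 - 28*k^2 - 196*sqrt(2)*k + 32*k + 224*sqrt(2)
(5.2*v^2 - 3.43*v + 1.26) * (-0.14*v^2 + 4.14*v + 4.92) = -0.728*v^4 + 22.0082*v^3 + 11.2074*v^2 - 11.6592*v + 6.1992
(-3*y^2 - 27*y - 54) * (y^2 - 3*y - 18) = -3*y^4 - 18*y^3 + 81*y^2 + 648*y + 972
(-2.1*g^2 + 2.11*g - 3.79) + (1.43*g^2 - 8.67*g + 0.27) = -0.67*g^2 - 6.56*g - 3.52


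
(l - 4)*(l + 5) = l^2 + l - 20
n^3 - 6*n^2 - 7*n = n*(n - 7)*(n + 1)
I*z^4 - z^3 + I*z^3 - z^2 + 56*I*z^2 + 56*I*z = z*(z - 7*I)*(z + 8*I)*(I*z + I)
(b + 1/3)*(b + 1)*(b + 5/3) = b^3 + 3*b^2 + 23*b/9 + 5/9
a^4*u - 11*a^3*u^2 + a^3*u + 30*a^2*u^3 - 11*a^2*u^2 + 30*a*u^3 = a*(a - 6*u)*(a - 5*u)*(a*u + u)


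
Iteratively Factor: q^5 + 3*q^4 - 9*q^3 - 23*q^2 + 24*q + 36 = (q + 3)*(q^4 - 9*q^2 + 4*q + 12) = (q - 2)*(q + 3)*(q^3 + 2*q^2 - 5*q - 6) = (q - 2)^2*(q + 3)*(q^2 + 4*q + 3) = (q - 2)^2*(q + 1)*(q + 3)*(q + 3)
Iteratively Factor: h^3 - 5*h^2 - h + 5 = (h - 5)*(h^2 - 1) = (h - 5)*(h - 1)*(h + 1)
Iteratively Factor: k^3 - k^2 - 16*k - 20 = (k + 2)*(k^2 - 3*k - 10) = (k + 2)^2*(k - 5)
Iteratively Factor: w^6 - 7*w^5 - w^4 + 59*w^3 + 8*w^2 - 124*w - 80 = (w + 1)*(w^5 - 8*w^4 + 7*w^3 + 52*w^2 - 44*w - 80) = (w - 2)*(w + 1)*(w^4 - 6*w^3 - 5*w^2 + 42*w + 40) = (w - 5)*(w - 2)*(w + 1)*(w^3 - w^2 - 10*w - 8) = (w - 5)*(w - 2)*(w + 1)^2*(w^2 - 2*w - 8) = (w - 5)*(w - 4)*(w - 2)*(w + 1)^2*(w + 2)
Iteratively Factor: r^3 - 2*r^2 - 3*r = (r - 3)*(r^2 + r) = (r - 3)*(r + 1)*(r)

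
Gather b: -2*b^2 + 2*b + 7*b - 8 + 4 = -2*b^2 + 9*b - 4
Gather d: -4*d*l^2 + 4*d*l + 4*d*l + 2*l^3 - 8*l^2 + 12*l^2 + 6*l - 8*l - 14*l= d*(-4*l^2 + 8*l) + 2*l^3 + 4*l^2 - 16*l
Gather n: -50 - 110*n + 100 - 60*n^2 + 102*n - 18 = -60*n^2 - 8*n + 32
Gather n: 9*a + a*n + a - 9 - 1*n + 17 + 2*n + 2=10*a + n*(a + 1) + 10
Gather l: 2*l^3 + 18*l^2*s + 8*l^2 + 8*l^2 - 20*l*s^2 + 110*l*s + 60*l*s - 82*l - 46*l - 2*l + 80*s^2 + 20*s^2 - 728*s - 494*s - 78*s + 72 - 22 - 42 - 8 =2*l^3 + l^2*(18*s + 16) + l*(-20*s^2 + 170*s - 130) + 100*s^2 - 1300*s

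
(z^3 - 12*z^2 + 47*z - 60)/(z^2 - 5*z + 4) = (z^2 - 8*z + 15)/(z - 1)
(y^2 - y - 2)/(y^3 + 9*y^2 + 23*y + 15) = (y - 2)/(y^2 + 8*y + 15)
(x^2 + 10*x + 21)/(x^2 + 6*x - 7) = (x + 3)/(x - 1)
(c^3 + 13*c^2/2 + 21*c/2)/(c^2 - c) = (2*c^2 + 13*c + 21)/(2*(c - 1))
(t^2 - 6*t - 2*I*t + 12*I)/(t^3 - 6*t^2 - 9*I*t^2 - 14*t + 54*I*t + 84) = 1/(t - 7*I)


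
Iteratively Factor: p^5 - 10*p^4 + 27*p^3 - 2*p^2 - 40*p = (p - 4)*(p^4 - 6*p^3 + 3*p^2 + 10*p) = (p - 4)*(p + 1)*(p^3 - 7*p^2 + 10*p) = (p - 4)*(p - 2)*(p + 1)*(p^2 - 5*p) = (p - 5)*(p - 4)*(p - 2)*(p + 1)*(p)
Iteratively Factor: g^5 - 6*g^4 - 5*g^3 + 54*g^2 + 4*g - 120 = (g - 5)*(g^4 - g^3 - 10*g^2 + 4*g + 24) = (g - 5)*(g + 2)*(g^3 - 3*g^2 - 4*g + 12) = (g - 5)*(g - 3)*(g + 2)*(g^2 - 4) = (g - 5)*(g - 3)*(g + 2)^2*(g - 2)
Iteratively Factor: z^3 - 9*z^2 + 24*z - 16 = (z - 4)*(z^2 - 5*z + 4) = (z - 4)*(z - 1)*(z - 4)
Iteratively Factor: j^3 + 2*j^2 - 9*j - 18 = (j + 2)*(j^2 - 9) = (j + 2)*(j + 3)*(j - 3)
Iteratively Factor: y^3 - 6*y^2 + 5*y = (y - 5)*(y^2 - y) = (y - 5)*(y - 1)*(y)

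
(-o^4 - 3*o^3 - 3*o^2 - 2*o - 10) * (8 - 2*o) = 2*o^5 - 2*o^4 - 18*o^3 - 20*o^2 + 4*o - 80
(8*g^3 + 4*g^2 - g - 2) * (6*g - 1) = 48*g^4 + 16*g^3 - 10*g^2 - 11*g + 2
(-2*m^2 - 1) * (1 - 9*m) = 18*m^3 - 2*m^2 + 9*m - 1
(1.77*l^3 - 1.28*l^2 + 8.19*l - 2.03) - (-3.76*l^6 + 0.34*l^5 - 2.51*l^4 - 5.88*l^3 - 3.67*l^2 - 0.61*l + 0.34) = 3.76*l^6 - 0.34*l^5 + 2.51*l^4 + 7.65*l^3 + 2.39*l^2 + 8.8*l - 2.37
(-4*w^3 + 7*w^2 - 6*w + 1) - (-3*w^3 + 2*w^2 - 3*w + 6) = -w^3 + 5*w^2 - 3*w - 5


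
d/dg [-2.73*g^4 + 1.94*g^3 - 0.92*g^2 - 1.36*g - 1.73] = -10.92*g^3 + 5.82*g^2 - 1.84*g - 1.36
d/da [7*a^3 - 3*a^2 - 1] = 3*a*(7*a - 2)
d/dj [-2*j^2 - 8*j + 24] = -4*j - 8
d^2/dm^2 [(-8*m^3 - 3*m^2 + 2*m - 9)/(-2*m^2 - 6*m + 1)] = 2*(260*m^3 - 18*m^2 + 336*m + 333)/(8*m^6 + 72*m^5 + 204*m^4 + 144*m^3 - 102*m^2 + 18*m - 1)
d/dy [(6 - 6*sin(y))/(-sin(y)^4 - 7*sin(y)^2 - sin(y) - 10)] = 6*(-3*(1 - cos(y)^2)^2 + 17*sin(y) - sin(3*y) + 7*cos(y)^2 + 4)*cos(y)/((1 - cos(y)^2)^2 + sin(y) - 7*cos(y)^2 + 17)^2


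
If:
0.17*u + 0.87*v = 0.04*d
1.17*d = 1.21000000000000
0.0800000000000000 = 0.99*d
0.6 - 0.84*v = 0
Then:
No Solution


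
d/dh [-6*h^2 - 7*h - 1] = -12*h - 7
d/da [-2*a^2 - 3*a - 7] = -4*a - 3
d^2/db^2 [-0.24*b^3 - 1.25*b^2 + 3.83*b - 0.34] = -1.44*b - 2.5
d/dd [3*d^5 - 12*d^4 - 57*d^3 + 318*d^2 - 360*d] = 15*d^4 - 48*d^3 - 171*d^2 + 636*d - 360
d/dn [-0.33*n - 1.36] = -0.330000000000000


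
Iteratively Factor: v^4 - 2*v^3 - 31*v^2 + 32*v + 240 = (v + 4)*(v^3 - 6*v^2 - 7*v + 60) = (v - 5)*(v + 4)*(v^2 - v - 12) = (v - 5)*(v + 3)*(v + 4)*(v - 4)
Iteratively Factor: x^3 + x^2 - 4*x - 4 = (x + 1)*(x^2 - 4) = (x + 1)*(x + 2)*(x - 2)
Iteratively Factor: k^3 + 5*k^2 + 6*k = (k + 3)*(k^2 + 2*k) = k*(k + 3)*(k + 2)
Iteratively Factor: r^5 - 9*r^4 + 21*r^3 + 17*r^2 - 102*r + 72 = (r + 2)*(r^4 - 11*r^3 + 43*r^2 - 69*r + 36) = (r - 3)*(r + 2)*(r^3 - 8*r^2 + 19*r - 12) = (r - 3)*(r - 1)*(r + 2)*(r^2 - 7*r + 12) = (r - 3)^2*(r - 1)*(r + 2)*(r - 4)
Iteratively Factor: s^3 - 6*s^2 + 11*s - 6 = (s - 1)*(s^2 - 5*s + 6) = (s - 3)*(s - 1)*(s - 2)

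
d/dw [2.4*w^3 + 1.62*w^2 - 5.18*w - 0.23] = 7.2*w^2 + 3.24*w - 5.18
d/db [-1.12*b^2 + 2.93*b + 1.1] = 2.93 - 2.24*b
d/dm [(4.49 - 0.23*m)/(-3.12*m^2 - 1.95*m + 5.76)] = (-0.7176*m^2 + 28.0176*m + 7.4307)/(9.7344*m^4 + 12.168*m^3 - 32.1399*m^2 - 22.464*m + 33.1776)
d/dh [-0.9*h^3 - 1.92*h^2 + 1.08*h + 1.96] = -2.7*h^2 - 3.84*h + 1.08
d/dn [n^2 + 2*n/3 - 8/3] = 2*n + 2/3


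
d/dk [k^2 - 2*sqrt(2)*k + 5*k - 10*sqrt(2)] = 2*k - 2*sqrt(2) + 5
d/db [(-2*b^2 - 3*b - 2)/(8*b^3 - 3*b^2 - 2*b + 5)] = (16*b^4 + 48*b^3 + 43*b^2 - 32*b - 19)/(64*b^6 - 48*b^5 - 23*b^4 + 92*b^3 - 26*b^2 - 20*b + 25)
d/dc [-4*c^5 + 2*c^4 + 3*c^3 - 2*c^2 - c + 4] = -20*c^4 + 8*c^3 + 9*c^2 - 4*c - 1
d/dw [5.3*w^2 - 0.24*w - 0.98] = 10.6*w - 0.24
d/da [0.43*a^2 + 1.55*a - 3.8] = 0.86*a + 1.55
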